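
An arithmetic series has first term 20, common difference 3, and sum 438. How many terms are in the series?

Using S = n/2 × [2a + (n-1)d]
438 = n/2 × [2(20) + (n-1)(3)]
438 = n/2 × [40 + 3n - 3]
876 = n × [37 + 3n]
3n² + (37)n - 876 = 0
Discriminant: Δ = (37)² - 4(3)(-876) = 1369 + 10512 = 11881
√Δ = 109
n = [-(37) + √Δ] / (2·3) = (-37 + 109) / 6 = 72 / 6 = 12
(The negative root is discarded since n must be a positive integer.)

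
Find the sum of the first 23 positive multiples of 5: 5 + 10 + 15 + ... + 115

Factor out 5: = 5(1 + 2 + ... + 23) = 5 × n(n+1)/2
= 5 × 23×24/2
= 5 × 276
= 1380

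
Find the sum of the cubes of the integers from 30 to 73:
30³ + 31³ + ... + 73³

Use ∑_{k=1}^{n} k³ = [n(n+1)/2]², then subtract the first 29 terms.
∑_{k=1}^{73} k³ = [73×74/2]² = 2701² = 7295401
∑_{k=1}^{29} k³ = [29×30/2]² = 435² = 189225
∑_{k=30}^{73} k³ = 7295401 - 189225 = 7106176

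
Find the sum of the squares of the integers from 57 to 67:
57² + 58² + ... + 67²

Use ∑_{k=1}^{n} k² = n(n+1)(2n+1)/6, then subtract the first 56 terms.
∑_{k=1}^{67} k² = 67×68×135/6 = 102510
∑_{k=1}^{56} k² = 56×57×113/6 = 60116
∑_{k=57}^{67} k² = 102510 - 60116 = 42394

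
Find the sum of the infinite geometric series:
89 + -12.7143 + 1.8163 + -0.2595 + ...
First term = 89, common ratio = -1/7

For |r| < 1, S = a / (1 - r)
S = 89 / (1 - (-1/7))
S = 89 / (8/7)
S = 623/8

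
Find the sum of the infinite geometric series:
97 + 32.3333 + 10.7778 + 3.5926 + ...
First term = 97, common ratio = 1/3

For |r| < 1, S = a / (1 - r)
S = 97 / (1 - (1/3))
S = 97 / (2/3)
S = 291/2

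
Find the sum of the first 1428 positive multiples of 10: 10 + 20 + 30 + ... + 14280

Factor out 10: = 10(1 + 2 + ... + 1428) = 10 × n(n+1)/2
= 10 × 1428×1429/2
= 10 × 1020306
= 10203060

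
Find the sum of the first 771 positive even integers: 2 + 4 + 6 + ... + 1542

Sum of first n even numbers = n(n+1)
= 771×772
= 595212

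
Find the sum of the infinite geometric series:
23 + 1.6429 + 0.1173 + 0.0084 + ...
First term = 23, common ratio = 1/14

For |r| < 1, S = a / (1 - r)
S = 23 / (1 - (1/14))
S = 23 / (13/14)
S = 322/13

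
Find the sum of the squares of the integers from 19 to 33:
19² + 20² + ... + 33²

Use ∑_{k=1}^{n} k² = n(n+1)(2n+1)/6, then subtract the first 18 terms.
∑_{k=1}^{33} k² = 33×34×67/6 = 12529
∑_{k=1}^{18} k² = 18×19×37/6 = 2109
∑_{k=19}^{33} k² = 12529 - 2109 = 10420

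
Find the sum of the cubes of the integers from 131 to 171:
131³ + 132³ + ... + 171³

Use ∑_{k=1}^{n} k³ = [n(n+1)/2]², then subtract the first 130 terms.
∑_{k=1}^{171} k³ = [171×172/2]² = 14706² = 216266436
∑_{k=1}^{130} k³ = [130×131/2]² = 8515² = 72505225
∑_{k=131}^{171} k³ = 216266436 - 72505225 = 143761211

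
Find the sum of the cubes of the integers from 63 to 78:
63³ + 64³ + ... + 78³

Use ∑_{k=1}^{n} k³ = [n(n+1)/2]², then subtract the first 62 terms.
∑_{k=1}^{78} k³ = [78×79/2]² = 3081² = 9492561
∑_{k=1}^{62} k³ = [62×63/2]² = 1953² = 3814209
∑_{k=63}^{78} k³ = 9492561 - 3814209 = 5678352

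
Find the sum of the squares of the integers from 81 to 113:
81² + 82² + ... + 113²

Use ∑_{k=1}^{n} k² = n(n+1)(2n+1)/6, then subtract the first 80 terms.
∑_{k=1}^{113} k² = 113×114×227/6 = 487369
∑_{k=1}^{80} k² = 80×81×161/6 = 173880
∑_{k=81}^{113} k² = 487369 - 173880 = 313489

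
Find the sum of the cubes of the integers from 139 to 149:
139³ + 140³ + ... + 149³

Use ∑_{k=1}^{n} k³ = [n(n+1)/2]², then subtract the first 138 terms.
∑_{k=1}^{149} k³ = [149×150/2]² = 11175² = 124880625
∑_{k=1}^{138} k³ = [138×139/2]² = 9591² = 91987281
∑_{k=139}^{149} k³ = 124880625 - 91987281 = 32893344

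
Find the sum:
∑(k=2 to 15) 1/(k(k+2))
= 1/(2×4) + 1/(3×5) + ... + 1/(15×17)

Partial fractions: 1/(k(k+2)) = (1/2)[1/k - 1/(k+2)]
Telescoping leaves the first two and last two terms:
= (1/2)[1/2 + 1/3 - 1/16 - 1/17]
= 581/1632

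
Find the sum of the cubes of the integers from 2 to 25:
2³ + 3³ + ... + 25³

Use ∑_{k=1}^{n} k³ = [n(n+1)/2]², then subtract the first 1 terms.
∑_{k=1}^{25} k³ = [25×26/2]² = 325² = 105625
∑_{k=1}^{1} k³ = [1×2/2]² = 1² = 1
∑_{k=2}^{25} k³ = 105625 - 1 = 105624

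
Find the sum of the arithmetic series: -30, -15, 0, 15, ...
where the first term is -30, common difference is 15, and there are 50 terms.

Sₙ = n/2 × (first + last)
Last term = a + (n-1)d = -30 + (50-1)×15 = 705
S_50 = 50/2 × (-30 + 705)
S_50 = 50/2 × 675 = 16875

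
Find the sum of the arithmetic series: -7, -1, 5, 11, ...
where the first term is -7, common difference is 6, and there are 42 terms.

Sₙ = n/2 × (first + last)
Last term = a + (n-1)d = -7 + (42-1)×6 = 239
S_42 = 42/2 × (-7 + 239)
S_42 = 42/2 × 232 = 4872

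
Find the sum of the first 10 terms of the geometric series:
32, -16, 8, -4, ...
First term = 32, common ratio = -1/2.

Sₙ = a(1 - rⁿ) / (1 - r)
S_10 = 32(1 - (-1/2)^10) / (1 - (-1/2))
S_10 = 32(1 - (1/1024)) / (3/2)
S_10 = 341/16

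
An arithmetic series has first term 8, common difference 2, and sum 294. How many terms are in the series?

Using S = n/2 × [2a + (n-1)d]
294 = n/2 × [2(8) + (n-1)(2)]
294 = n/2 × [16 + 2n - 2]
588 = n × [14 + 2n]
2n² + (14)n - 588 = 0
Discriminant: Δ = (14)² - 4(2)(-588) = 196 + 4704 = 4900
√Δ = 70
n = [-(14) + √Δ] / (2·2) = (-14 + 70) / 4 = 56 / 4 = 14
(The negative root is discarded since n must be a positive integer.)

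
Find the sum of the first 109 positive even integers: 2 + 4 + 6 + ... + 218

Sum of first n even numbers = n(n+1)
= 109×110
= 11990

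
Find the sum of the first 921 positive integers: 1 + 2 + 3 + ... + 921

Formula: ∑k = n(n+1)/2
= 921×922/2
= 849162/2
= 424581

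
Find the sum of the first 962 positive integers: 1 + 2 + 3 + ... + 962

Formula: ∑k = n(n+1)/2
= 962×963/2
= 926406/2
= 463203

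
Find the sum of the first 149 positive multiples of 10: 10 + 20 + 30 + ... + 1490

Factor out 10: = 10(1 + 2 + ... + 149) = 10 × n(n+1)/2
= 10 × 149×150/2
= 10 × 11175
= 111750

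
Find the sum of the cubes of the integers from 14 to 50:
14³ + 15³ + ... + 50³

Use ∑_{k=1}^{n} k³ = [n(n+1)/2]², then subtract the first 13 terms.
∑_{k=1}^{50} k³ = [50×51/2]² = 1275² = 1625625
∑_{k=1}^{13} k³ = [13×14/2]² = 91² = 8281
∑_{k=14}^{50} k³ = 1625625 - 8281 = 1617344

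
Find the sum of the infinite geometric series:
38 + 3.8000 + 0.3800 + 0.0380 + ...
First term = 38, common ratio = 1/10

For |r| < 1, S = a / (1 - r)
S = 38 / (1 - (1/10))
S = 38 / (9/10)
S = 380/9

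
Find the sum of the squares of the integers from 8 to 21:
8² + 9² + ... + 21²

Use ∑_{k=1}^{n} k² = n(n+1)(2n+1)/6, then subtract the first 7 terms.
∑_{k=1}^{21} k² = 21×22×43/6 = 3311
∑_{k=1}^{7} k² = 7×8×15/6 = 140
∑_{k=8}^{21} k² = 3311 - 140 = 3171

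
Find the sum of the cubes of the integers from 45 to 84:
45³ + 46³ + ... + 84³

Use ∑_{k=1}^{n} k³ = [n(n+1)/2]², then subtract the first 44 terms.
∑_{k=1}^{84} k³ = [84×85/2]² = 3570² = 12744900
∑_{k=1}^{44} k³ = [44×45/2]² = 990² = 980100
∑_{k=45}^{84} k³ = 12744900 - 980100 = 11764800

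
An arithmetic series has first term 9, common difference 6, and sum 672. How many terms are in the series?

Using S = n/2 × [2a + (n-1)d]
672 = n/2 × [2(9) + (n-1)(6)]
672 = n/2 × [18 + 6n - 6]
1344 = n × [12 + 6n]
6n² + (12)n - 1344 = 0
Discriminant: Δ = (12)² - 4(6)(-1344) = 144 + 32256 = 32400
√Δ = 180
n = [-(12) + √Δ] / (2·6) = (-12 + 180) / 12 = 168 / 12 = 14
(The negative root is discarded since n must be a positive integer.)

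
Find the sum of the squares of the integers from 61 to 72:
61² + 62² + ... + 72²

Use ∑_{k=1}^{n} k² = n(n+1)(2n+1)/6, then subtract the first 60 terms.
∑_{k=1}^{72} k² = 72×73×145/6 = 127020
∑_{k=1}^{60} k² = 60×61×121/6 = 73810
∑_{k=61}^{72} k² = 127020 - 73810 = 53210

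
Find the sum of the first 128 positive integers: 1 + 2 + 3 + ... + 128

Formula: ∑k = n(n+1)/2
= 128×129/2
= 16512/2
= 8256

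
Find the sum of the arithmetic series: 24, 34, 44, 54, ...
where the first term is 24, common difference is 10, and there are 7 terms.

Sₙ = n/2 × (first + last)
Last term = a + (n-1)d = 24 + (7-1)×10 = 84
S_7 = 7/2 × (24 + 84)
S_7 = 7/2 × 108 = 378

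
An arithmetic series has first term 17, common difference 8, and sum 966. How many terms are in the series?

Using S = n/2 × [2a + (n-1)d]
966 = n/2 × [2(17) + (n-1)(8)]
966 = n/2 × [34 + 8n - 8]
1932 = n × [26 + 8n]
8n² + (26)n - 1932 = 0
Discriminant: Δ = (26)² - 4(8)(-1932) = 676 + 61824 = 62500
√Δ = 250
n = [-(26) + √Δ] / (2·8) = (-26 + 250) / 16 = 224 / 16 = 14
(The negative root is discarded since n must be a positive integer.)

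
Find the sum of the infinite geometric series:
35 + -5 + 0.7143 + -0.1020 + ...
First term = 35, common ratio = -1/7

For |r| < 1, S = a / (1 - r)
S = 35 / (1 - (-1/7))
S = 35 / (8/7)
S = 245/8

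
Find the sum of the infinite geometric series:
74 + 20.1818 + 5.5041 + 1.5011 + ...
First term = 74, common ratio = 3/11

For |r| < 1, S = a / (1 - r)
S = 74 / (1 - (3/11))
S = 74 / (8/11)
S = 407/4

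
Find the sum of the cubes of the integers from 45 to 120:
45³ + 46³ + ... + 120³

Use ∑_{k=1}^{n} k³ = [n(n+1)/2]², then subtract the first 44 terms.
∑_{k=1}^{120} k³ = [120×121/2]² = 7260² = 52707600
∑_{k=1}^{44} k³ = [44×45/2]² = 990² = 980100
∑_{k=45}^{120} k³ = 52707600 - 980100 = 51727500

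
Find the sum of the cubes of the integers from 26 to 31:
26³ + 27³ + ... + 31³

Use ∑_{k=1}^{n} k³ = [n(n+1)/2]², then subtract the first 25 terms.
∑_{k=1}^{31} k³ = [31×32/2]² = 496² = 246016
∑_{k=1}^{25} k³ = [25×26/2]² = 325² = 105625
∑_{k=26}^{31} k³ = 246016 - 105625 = 140391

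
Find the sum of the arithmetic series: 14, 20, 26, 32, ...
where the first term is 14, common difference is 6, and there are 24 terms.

Sₙ = n/2 × (first + last)
Last term = a + (n-1)d = 14 + (24-1)×6 = 152
S_24 = 24/2 × (14 + 152)
S_24 = 24/2 × 166 = 1992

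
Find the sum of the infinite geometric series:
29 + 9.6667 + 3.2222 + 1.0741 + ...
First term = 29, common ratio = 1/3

For |r| < 1, S = a / (1 - r)
S = 29 / (1 - (1/3))
S = 29 / (2/3)
S = 87/2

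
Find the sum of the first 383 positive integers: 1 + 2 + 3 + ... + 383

Formula: ∑k = n(n+1)/2
= 383×384/2
= 147072/2
= 73536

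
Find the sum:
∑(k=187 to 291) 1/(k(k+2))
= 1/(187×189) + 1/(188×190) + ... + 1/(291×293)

Partial fractions: 1/(k(k+2)) = (1/2)[1/k - 1/(k+2)]
Telescoping leaves the first two and last two terms:
= (1/2)[1/187 + 1/188 - 1/292 - 1/293]
= 1439655/751951684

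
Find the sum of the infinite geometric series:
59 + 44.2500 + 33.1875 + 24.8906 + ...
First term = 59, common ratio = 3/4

For |r| < 1, S = a / (1 - r)
S = 59 / (1 - (3/4))
S = 59 / (1/4)
S = 236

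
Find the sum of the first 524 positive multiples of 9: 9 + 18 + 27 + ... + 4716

Factor out 9: = 9(1 + 2 + ... + 524) = 9 × n(n+1)/2
= 9 × 524×525/2
= 9 × 137550
= 1237950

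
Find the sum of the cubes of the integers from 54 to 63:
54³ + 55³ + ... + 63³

Use ∑_{k=1}^{n} k³ = [n(n+1)/2]², then subtract the first 53 terms.
∑_{k=1}^{63} k³ = [63×64/2]² = 2016² = 4064256
∑_{k=1}^{53} k³ = [53×54/2]² = 1431² = 2047761
∑_{k=54}^{63} k³ = 4064256 - 2047761 = 2016495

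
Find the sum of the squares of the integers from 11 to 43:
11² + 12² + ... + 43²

Use ∑_{k=1}^{n} k² = n(n+1)(2n+1)/6, then subtract the first 10 terms.
∑_{k=1}^{43} k² = 43×44×87/6 = 27434
∑_{k=1}^{10} k² = 10×11×21/6 = 385
∑_{k=11}^{43} k² = 27434 - 385 = 27049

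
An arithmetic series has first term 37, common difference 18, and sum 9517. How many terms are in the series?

Using S = n/2 × [2a + (n-1)d]
9517 = n/2 × [2(37) + (n-1)(18)]
9517 = n/2 × [74 + 18n - 18]
19034 = n × [56 + 18n]
18n² + (56)n - 19034 = 0
Discriminant: Δ = (56)² - 4(18)(-19034) = 3136 + 1370448 = 1373584
√Δ = 1172
n = [-(56) + √Δ] / (2·18) = (-56 + 1172) / 36 = 1116 / 36 = 31
(The negative root is discarded since n must be a positive integer.)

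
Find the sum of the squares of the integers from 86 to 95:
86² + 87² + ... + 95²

Use ∑_{k=1}^{n} k² = n(n+1)(2n+1)/6, then subtract the first 85 terms.
∑_{k=1}^{95} k² = 95×96×191/6 = 290320
∑_{k=1}^{85} k² = 85×86×171/6 = 208335
∑_{k=86}^{95} k² = 290320 - 208335 = 81985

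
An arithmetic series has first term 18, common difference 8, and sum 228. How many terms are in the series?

Using S = n/2 × [2a + (n-1)d]
228 = n/2 × [2(18) + (n-1)(8)]
228 = n/2 × [36 + 8n - 8]
456 = n × [28 + 8n]
8n² + (28)n - 456 = 0
Discriminant: Δ = (28)² - 4(8)(-456) = 784 + 14592 = 15376
√Δ = 124
n = [-(28) + √Δ] / (2·8) = (-28 + 124) / 16 = 96 / 16 = 6
(The negative root is discarded since n must be a positive integer.)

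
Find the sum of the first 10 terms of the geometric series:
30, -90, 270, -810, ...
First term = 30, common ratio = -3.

Sₙ = a(1 - rⁿ) / (1 - r)
S_10 = 30(1 - (-3)^10) / (1 - (-3))
S_10 = 30(1 - 59049) / (4)
S_10 = -442860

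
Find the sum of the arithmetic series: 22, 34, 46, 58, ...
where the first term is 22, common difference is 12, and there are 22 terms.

Sₙ = n/2 × (first + last)
Last term = a + (n-1)d = 22 + (22-1)×12 = 274
S_22 = 22/2 × (22 + 274)
S_22 = 22/2 × 296 = 3256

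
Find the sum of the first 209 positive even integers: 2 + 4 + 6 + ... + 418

Sum of first n even numbers = n(n+1)
= 209×210
= 43890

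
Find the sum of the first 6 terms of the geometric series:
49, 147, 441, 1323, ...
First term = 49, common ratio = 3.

Sₙ = a(1 - rⁿ) / (1 - r)
S_6 = 49(1 - 3^6) / (1 - 3)
S_6 = 49(1 - 729) / (-2)
S_6 = 17836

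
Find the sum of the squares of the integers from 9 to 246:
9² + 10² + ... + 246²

Use ∑_{k=1}^{n} k² = n(n+1)(2n+1)/6, then subtract the first 8 terms.
∑_{k=1}^{246} k² = 246×247×493/6 = 4992611
∑_{k=1}^{8} k² = 8×9×17/6 = 204
∑_{k=9}^{246} k² = 4992611 - 204 = 4992407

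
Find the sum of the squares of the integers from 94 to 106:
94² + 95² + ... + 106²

Use ∑_{k=1}^{n} k² = n(n+1)(2n+1)/6, then subtract the first 93 terms.
∑_{k=1}^{106} k² = 106×107×213/6 = 402641
∑_{k=1}^{93} k² = 93×94×187/6 = 272459
∑_{k=94}^{106} k² = 402641 - 272459 = 130182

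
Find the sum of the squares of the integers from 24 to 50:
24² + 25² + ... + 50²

Use ∑_{k=1}^{n} k² = n(n+1)(2n+1)/6, then subtract the first 23 terms.
∑_{k=1}^{50} k² = 50×51×101/6 = 42925
∑_{k=1}^{23} k² = 23×24×47/6 = 4324
∑_{k=24}^{50} k² = 42925 - 4324 = 38601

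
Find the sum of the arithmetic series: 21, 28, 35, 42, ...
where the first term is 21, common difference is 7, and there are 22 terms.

Sₙ = n/2 × (first + last)
Last term = a + (n-1)d = 21 + (22-1)×7 = 168
S_22 = 22/2 × (21 + 168)
S_22 = 22/2 × 189 = 2079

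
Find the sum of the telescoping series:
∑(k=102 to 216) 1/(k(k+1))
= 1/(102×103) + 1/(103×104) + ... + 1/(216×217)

Partial fractions: 1/(k(k+1)) = 1/k - 1/(k+1)
The series telescopes:
= (1/102 - 1/103) + (1/103 - 1/104) + ... + (1/216 - 1/217)
= 1/102 - 1/217
= 115/22134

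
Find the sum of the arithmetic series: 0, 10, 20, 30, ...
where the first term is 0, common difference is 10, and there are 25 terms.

Sₙ = n/2 × (first + last)
Last term = a + (n-1)d = 0 + (25-1)×10 = 240
S_25 = 25/2 × (0 + 240)
S_25 = 25/2 × 240 = 3000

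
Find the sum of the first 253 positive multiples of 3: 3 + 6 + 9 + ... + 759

Factor out 3: = 3(1 + 2 + ... + 253) = 3 × n(n+1)/2
= 3 × 253×254/2
= 3 × 32131
= 96393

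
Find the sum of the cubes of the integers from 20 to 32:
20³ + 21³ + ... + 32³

Use ∑_{k=1}^{n} k³ = [n(n+1)/2]², then subtract the first 19 terms.
∑_{k=1}^{32} k³ = [32×33/2]² = 528² = 278784
∑_{k=1}^{19} k³ = [19×20/2]² = 190² = 36100
∑_{k=20}^{32} k³ = 278784 - 36100 = 242684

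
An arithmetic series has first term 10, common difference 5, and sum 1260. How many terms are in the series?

Using S = n/2 × [2a + (n-1)d]
1260 = n/2 × [2(10) + (n-1)(5)]
1260 = n/2 × [20 + 5n - 5]
2520 = n × [15 + 5n]
5n² + (15)n - 2520 = 0
Discriminant: Δ = (15)² - 4(5)(-2520) = 225 + 50400 = 50625
√Δ = 225
n = [-(15) + √Δ] / (2·5) = (-15 + 225) / 10 = 210 / 10 = 21
(The negative root is discarded since n must be a positive integer.)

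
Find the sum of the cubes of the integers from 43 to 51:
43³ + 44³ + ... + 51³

Use ∑_{k=1}^{n} k³ = [n(n+1)/2]², then subtract the first 42 terms.
∑_{k=1}^{51} k³ = [51×52/2]² = 1326² = 1758276
∑_{k=1}^{42} k³ = [42×43/2]² = 903² = 815409
∑_{k=43}^{51} k³ = 1758276 - 815409 = 942867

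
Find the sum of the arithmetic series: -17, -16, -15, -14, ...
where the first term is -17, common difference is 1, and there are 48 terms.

Sₙ = n/2 × (first + last)
Last term = a + (n-1)d = -17 + (48-1)×1 = 30
S_48 = 48/2 × (-17 + 30)
S_48 = 48/2 × 13 = 312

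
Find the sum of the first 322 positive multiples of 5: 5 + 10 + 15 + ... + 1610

Factor out 5: = 5(1 + 2 + ... + 322) = 5 × n(n+1)/2
= 5 × 322×323/2
= 5 × 52003
= 260015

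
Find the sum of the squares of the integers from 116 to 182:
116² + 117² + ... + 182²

Use ∑_{k=1}^{n} k² = n(n+1)(2n+1)/6, then subtract the first 115 terms.
∑_{k=1}^{182} k² = 182×183×365/6 = 2026115
∑_{k=1}^{115} k² = 115×116×231/6 = 513590
∑_{k=116}^{182} k² = 2026115 - 513590 = 1512525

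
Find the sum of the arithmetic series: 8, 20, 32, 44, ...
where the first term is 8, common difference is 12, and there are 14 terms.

Sₙ = n/2 × (first + last)
Last term = a + (n-1)d = 8 + (14-1)×12 = 164
S_14 = 14/2 × (8 + 164)
S_14 = 14/2 × 172 = 1204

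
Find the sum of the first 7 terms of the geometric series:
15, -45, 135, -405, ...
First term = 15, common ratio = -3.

Sₙ = a(1 - rⁿ) / (1 - r)
S_7 = 15(1 - (-3)^7) / (1 - (-3))
S_7 = 15(1 - (-2187)) / (4)
S_7 = 8205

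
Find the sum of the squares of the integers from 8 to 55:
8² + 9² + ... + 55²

Use ∑_{k=1}^{n} k² = n(n+1)(2n+1)/6, then subtract the first 7 terms.
∑_{k=1}^{55} k² = 55×56×111/6 = 56980
∑_{k=1}^{7} k² = 7×8×15/6 = 140
∑_{k=8}^{55} k² = 56980 - 140 = 56840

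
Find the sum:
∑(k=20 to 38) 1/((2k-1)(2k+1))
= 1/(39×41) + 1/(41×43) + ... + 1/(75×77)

Partial fractions: 1/((2k-1)(2k+1)) = (1/2)[1/(2k-1) - 1/(2k+1)]
The series telescopes:
= (1/2)[1/39 - 1/77]
= 19/3003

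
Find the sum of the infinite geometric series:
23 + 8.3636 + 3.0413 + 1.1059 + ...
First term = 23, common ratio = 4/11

For |r| < 1, S = a / (1 - r)
S = 23 / (1 - (4/11))
S = 23 / (7/11)
S = 253/7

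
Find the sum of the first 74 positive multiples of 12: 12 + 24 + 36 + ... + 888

Factor out 12: = 12(1 + 2 + ... + 74) = 12 × n(n+1)/2
= 12 × 74×75/2
= 12 × 2775
= 33300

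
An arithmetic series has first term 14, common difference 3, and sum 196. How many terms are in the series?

Using S = n/2 × [2a + (n-1)d]
196 = n/2 × [2(14) + (n-1)(3)]
196 = n/2 × [28 + 3n - 3]
392 = n × [25 + 3n]
3n² + (25)n - 392 = 0
Discriminant: Δ = (25)² - 4(3)(-392) = 625 + 4704 = 5329
√Δ = 73
n = [-(25) + √Δ] / (2·3) = (-25 + 73) / 6 = 48 / 6 = 8
(The negative root is discarded since n must be a positive integer.)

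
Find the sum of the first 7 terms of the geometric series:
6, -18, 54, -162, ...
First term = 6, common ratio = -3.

Sₙ = a(1 - rⁿ) / (1 - r)
S_7 = 6(1 - (-3)^7) / (1 - (-3))
S_7 = 6(1 - (-2187)) / (4)
S_7 = 3282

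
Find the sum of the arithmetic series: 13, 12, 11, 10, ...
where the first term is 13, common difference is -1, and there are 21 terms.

Sₙ = n/2 × (first + last)
Last term = a + (n-1)d = 13 + (21-1)×(-1) = -7
S_21 = 21/2 × (13 + (-7))
S_21 = 21/2 × 6 = 63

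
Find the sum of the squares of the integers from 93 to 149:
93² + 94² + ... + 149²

Use ∑_{k=1}^{n} k² = n(n+1)(2n+1)/6, then subtract the first 92 terms.
∑_{k=1}^{149} k² = 149×150×299/6 = 1113775
∑_{k=1}^{92} k² = 92×93×185/6 = 263810
∑_{k=93}^{149} k² = 1113775 - 263810 = 849965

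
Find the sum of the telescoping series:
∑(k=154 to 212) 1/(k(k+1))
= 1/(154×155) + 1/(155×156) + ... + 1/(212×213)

Partial fractions: 1/(k(k+1)) = 1/k - 1/(k+1)
The series telescopes:
= (1/154 - 1/155) + (1/155 - 1/156) + ... + (1/212 - 1/213)
= 1/154 - 1/213
= 59/32802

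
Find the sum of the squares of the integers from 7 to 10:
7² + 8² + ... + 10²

Use ∑_{k=1}^{n} k² = n(n+1)(2n+1)/6, then subtract the first 6 terms.
∑_{k=1}^{10} k² = 10×11×21/6 = 385
∑_{k=1}^{6} k² = 6×7×13/6 = 91
∑_{k=7}^{10} k² = 385 - 91 = 294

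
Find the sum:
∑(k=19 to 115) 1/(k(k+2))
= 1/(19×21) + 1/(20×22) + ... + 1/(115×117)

Partial fractions: 1/(k(k+2)) = (1/2)[1/k - 1/(k+2)]
Telescoping leaves the first two and last two terms:
= (1/2)[1/19 + 1/20 - 1/116 - 1/117]
= 13774/322335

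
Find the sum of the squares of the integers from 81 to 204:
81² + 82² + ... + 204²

Use ∑_{k=1}^{n} k² = n(n+1)(2n+1)/6, then subtract the first 80 terms.
∑_{k=1}^{204} k² = 204×205×409/6 = 2850730
∑_{k=1}^{80} k² = 80×81×161/6 = 173880
∑_{k=81}^{204} k² = 2850730 - 173880 = 2676850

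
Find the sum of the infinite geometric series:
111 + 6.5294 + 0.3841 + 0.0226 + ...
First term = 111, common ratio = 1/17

For |r| < 1, S = a / (1 - r)
S = 111 / (1 - (1/17))
S = 111 / (16/17)
S = 1887/16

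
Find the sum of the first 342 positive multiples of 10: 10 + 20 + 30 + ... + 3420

Factor out 10: = 10(1 + 2 + ... + 342) = 10 × n(n+1)/2
= 10 × 342×343/2
= 10 × 58653
= 586530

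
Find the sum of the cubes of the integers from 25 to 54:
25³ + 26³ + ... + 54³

Use ∑_{k=1}^{n} k³ = [n(n+1)/2]², then subtract the first 24 terms.
∑_{k=1}^{54} k³ = [54×55/2]² = 1485² = 2205225
∑_{k=1}^{24} k³ = [24×25/2]² = 300² = 90000
∑_{k=25}^{54} k³ = 2205225 - 90000 = 2115225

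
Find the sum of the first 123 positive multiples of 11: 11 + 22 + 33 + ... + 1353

Factor out 11: = 11(1 + 2 + ... + 123) = 11 × n(n+1)/2
= 11 × 123×124/2
= 11 × 7626
= 83886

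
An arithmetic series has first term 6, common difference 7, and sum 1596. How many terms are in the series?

Using S = n/2 × [2a + (n-1)d]
1596 = n/2 × [2(6) + (n-1)(7)]
1596 = n/2 × [12 + 7n - 7]
3192 = n × [5 + 7n]
7n² + (5)n - 3192 = 0
Discriminant: Δ = (5)² - 4(7)(-3192) = 25 + 89376 = 89401
√Δ = 299
n = [-(5) + √Δ] / (2·7) = (-5 + 299) / 14 = 294 / 14 = 21
(The negative root is discarded since n must be a positive integer.)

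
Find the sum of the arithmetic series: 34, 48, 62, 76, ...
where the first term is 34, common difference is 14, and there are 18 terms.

Sₙ = n/2 × (first + last)
Last term = a + (n-1)d = 34 + (18-1)×14 = 272
S_18 = 18/2 × (34 + 272)
S_18 = 18/2 × 306 = 2754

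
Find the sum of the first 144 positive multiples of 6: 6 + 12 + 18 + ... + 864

Factor out 6: = 6(1 + 2 + ... + 144) = 6 × n(n+1)/2
= 6 × 144×145/2
= 6 × 10440
= 62640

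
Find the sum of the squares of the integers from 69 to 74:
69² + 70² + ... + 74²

Use ∑_{k=1}^{n} k² = n(n+1)(2n+1)/6, then subtract the first 68 terms.
∑_{k=1}^{74} k² = 74×75×149/6 = 137825
∑_{k=1}^{68} k² = 68×69×137/6 = 107134
∑_{k=69}^{74} k² = 137825 - 107134 = 30691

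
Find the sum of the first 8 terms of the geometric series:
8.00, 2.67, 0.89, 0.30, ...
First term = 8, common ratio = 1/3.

Sₙ = a(1 - rⁿ) / (1 - r)
S_8 = 8(1 - (1/3)^8) / (1 - (1/3))
S_8 = 8(1 - (1/6561)) / (2/3)
S_8 = 26240/2187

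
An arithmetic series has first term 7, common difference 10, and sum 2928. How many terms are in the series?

Using S = n/2 × [2a + (n-1)d]
2928 = n/2 × [2(7) + (n-1)(10)]
2928 = n/2 × [14 + 10n - 10]
5856 = n × [4 + 10n]
10n² + (4)n - 5856 = 0
Discriminant: Δ = (4)² - 4(10)(-5856) = 16 + 234240 = 234256
√Δ = 484
n = [-(4) + √Δ] / (2·10) = (-4 + 484) / 20 = 480 / 20 = 24
(The negative root is discarded since n must be a positive integer.)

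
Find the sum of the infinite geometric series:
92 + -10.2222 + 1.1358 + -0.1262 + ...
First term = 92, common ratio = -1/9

For |r| < 1, S = a / (1 - r)
S = 92 / (1 - (-1/9))
S = 92 / (10/9)
S = 414/5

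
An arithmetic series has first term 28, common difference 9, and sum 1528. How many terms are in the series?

Using S = n/2 × [2a + (n-1)d]
1528 = n/2 × [2(28) + (n-1)(9)]
1528 = n/2 × [56 + 9n - 9]
3056 = n × [47 + 9n]
9n² + (47)n - 3056 = 0
Discriminant: Δ = (47)² - 4(9)(-3056) = 2209 + 110016 = 112225
√Δ = 335
n = [-(47) + √Δ] / (2·9) = (-47 + 335) / 18 = 288 / 18 = 16
(The negative root is discarded since n must be a positive integer.)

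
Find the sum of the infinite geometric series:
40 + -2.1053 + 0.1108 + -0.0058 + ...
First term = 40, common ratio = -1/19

For |r| < 1, S = a / (1 - r)
S = 40 / (1 - (-1/19))
S = 40 / (20/19)
S = 38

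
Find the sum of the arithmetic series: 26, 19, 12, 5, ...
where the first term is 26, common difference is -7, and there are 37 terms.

Sₙ = n/2 × (first + last)
Last term = a + (n-1)d = 26 + (37-1)×(-7) = -226
S_37 = 37/2 × (26 + (-226))
S_37 = 37/2 × (-200) = -3700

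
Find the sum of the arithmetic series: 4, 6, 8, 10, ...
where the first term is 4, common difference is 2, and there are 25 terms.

Sₙ = n/2 × (first + last)
Last term = a + (n-1)d = 4 + (25-1)×2 = 52
S_25 = 25/2 × (4 + 52)
S_25 = 25/2 × 56 = 700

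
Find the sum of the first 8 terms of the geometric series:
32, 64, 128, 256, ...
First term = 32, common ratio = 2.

Sₙ = a(1 - rⁿ) / (1 - r)
S_8 = 32(1 - 2^8) / (1 - 2)
S_8 = 32(1 - 256) / (-1)
S_8 = 8160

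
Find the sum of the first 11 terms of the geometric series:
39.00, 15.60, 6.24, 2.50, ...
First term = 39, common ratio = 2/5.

Sₙ = a(1 - rⁿ) / (1 - r)
S_11 = 39(1 - (2/5)^11) / (1 - (2/5))
S_11 = 39(1 - (2048/48828125)) / (3/5)
S_11 = 634739001/9765625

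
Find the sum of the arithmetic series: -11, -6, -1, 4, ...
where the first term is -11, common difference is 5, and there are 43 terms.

Sₙ = n/2 × (first + last)
Last term = a + (n-1)d = -11 + (43-1)×5 = 199
S_43 = 43/2 × (-11 + 199)
S_43 = 43/2 × 188 = 4042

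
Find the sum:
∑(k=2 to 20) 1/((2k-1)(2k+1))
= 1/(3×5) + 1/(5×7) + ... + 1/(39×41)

Partial fractions: 1/((2k-1)(2k+1)) = (1/2)[1/(2k-1) - 1/(2k+1)]
The series telescopes:
= (1/2)[1/3 - 1/41]
= 19/123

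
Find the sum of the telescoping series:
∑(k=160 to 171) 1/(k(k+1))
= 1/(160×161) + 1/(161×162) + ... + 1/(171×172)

Partial fractions: 1/(k(k+1)) = 1/k - 1/(k+1)
The series telescopes:
= (1/160 - 1/161) + (1/161 - 1/162) + ... + (1/171 - 1/172)
= 1/160 - 1/172
= 3/6880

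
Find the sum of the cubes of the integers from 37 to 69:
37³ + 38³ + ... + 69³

Use ∑_{k=1}^{n} k³ = [n(n+1)/2]², then subtract the first 36 terms.
∑_{k=1}^{69} k³ = [69×70/2]² = 2415² = 5832225
∑_{k=1}^{36} k³ = [36×37/2]² = 666² = 443556
∑_{k=37}^{69} k³ = 5832225 - 443556 = 5388669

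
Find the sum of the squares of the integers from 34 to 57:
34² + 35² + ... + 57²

Use ∑_{k=1}^{n} k² = n(n+1)(2n+1)/6, then subtract the first 33 terms.
∑_{k=1}^{57} k² = 57×58×115/6 = 63365
∑_{k=1}^{33} k² = 33×34×67/6 = 12529
∑_{k=34}^{57} k² = 63365 - 12529 = 50836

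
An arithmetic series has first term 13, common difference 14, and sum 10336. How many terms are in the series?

Using S = n/2 × [2a + (n-1)d]
10336 = n/2 × [2(13) + (n-1)(14)]
10336 = n/2 × [26 + 14n - 14]
20672 = n × [12 + 14n]
14n² + (12)n - 20672 = 0
Discriminant: Δ = (12)² - 4(14)(-20672) = 144 + 1157632 = 1157776
√Δ = 1076
n = [-(12) + √Δ] / (2·14) = (-12 + 1076) / 28 = 1064 / 28 = 38
(The negative root is discarded since n must be a positive integer.)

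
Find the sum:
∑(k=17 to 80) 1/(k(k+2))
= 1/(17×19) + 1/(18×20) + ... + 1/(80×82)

Partial fractions: 1/(k(k+2)) = (1/2)[1/k - 1/(k+2)]
Telescoping leaves the first two and last two terms:
= (1/2)[1/17 + 1/18 - 1/81 - 1/82]
= 2536/56457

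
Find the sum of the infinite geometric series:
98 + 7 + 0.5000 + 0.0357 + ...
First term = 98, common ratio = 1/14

For |r| < 1, S = a / (1 - r)
S = 98 / (1 - (1/14))
S = 98 / (13/14)
S = 1372/13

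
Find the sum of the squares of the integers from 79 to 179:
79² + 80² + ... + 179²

Use ∑_{k=1}^{n} k² = n(n+1)(2n+1)/6, then subtract the first 78 terms.
∑_{k=1}^{179} k² = 179×180×359/6 = 1927830
∑_{k=1}^{78} k² = 78×79×157/6 = 161239
∑_{k=79}^{179} k² = 1927830 - 161239 = 1766591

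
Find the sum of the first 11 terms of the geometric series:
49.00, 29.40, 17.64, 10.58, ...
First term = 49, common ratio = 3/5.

Sₙ = a(1 - rⁿ) / (1 - r)
S_11 = 49(1 - (3/5)^11) / (1 - (3/5))
S_11 = 49(1 - (177147/48828125)) / (2/5)
S_11 = 1191948961/9765625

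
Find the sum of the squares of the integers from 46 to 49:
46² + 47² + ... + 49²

Use ∑_{k=1}^{n} k² = n(n+1)(2n+1)/6, then subtract the first 45 terms.
∑_{k=1}^{49} k² = 49×50×99/6 = 40425
∑_{k=1}^{45} k² = 45×46×91/6 = 31395
∑_{k=46}^{49} k² = 40425 - 31395 = 9030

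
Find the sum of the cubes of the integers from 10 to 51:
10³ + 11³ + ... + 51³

Use ∑_{k=1}^{n} k³ = [n(n+1)/2]², then subtract the first 9 terms.
∑_{k=1}^{51} k³ = [51×52/2]² = 1326² = 1758276
∑_{k=1}^{9} k³ = [9×10/2]² = 45² = 2025
∑_{k=10}^{51} k³ = 1758276 - 2025 = 1756251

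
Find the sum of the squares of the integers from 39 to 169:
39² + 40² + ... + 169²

Use ∑_{k=1}^{n} k² = n(n+1)(2n+1)/6, then subtract the first 38 terms.
∑_{k=1}^{169} k² = 169×170×339/6 = 1623245
∑_{k=1}^{38} k² = 38×39×77/6 = 19019
∑_{k=39}^{169} k² = 1623245 - 19019 = 1604226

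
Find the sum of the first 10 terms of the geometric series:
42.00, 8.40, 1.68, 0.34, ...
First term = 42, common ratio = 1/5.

Sₙ = a(1 - rⁿ) / (1 - r)
S_10 = 42(1 - (1/5)^10) / (1 - (1/5))
S_10 = 42(1 - (1/9765625)) / (4/5)
S_10 = 102539052/1953125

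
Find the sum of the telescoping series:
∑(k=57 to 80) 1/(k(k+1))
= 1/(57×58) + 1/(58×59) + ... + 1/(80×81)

Partial fractions: 1/(k(k+1)) = 1/k - 1/(k+1)
The series telescopes:
= (1/57 - 1/58) + (1/58 - 1/59) + ... + (1/80 - 1/81)
= 1/57 - 1/81
= 8/1539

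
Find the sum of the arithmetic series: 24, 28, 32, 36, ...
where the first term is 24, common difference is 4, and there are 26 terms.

Sₙ = n/2 × (first + last)
Last term = a + (n-1)d = 24 + (26-1)×4 = 124
S_26 = 26/2 × (24 + 124)
S_26 = 26/2 × 148 = 1924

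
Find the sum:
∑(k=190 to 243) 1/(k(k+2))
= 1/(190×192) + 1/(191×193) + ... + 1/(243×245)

Partial fractions: 1/(k(k+2)) = (1/2)[1/k - 1/(k+2)]
Telescoping leaves the first two and last two terms:
= (1/2)[1/190 + 1/191 - 1/244 - 1/245]
= 503037/433883240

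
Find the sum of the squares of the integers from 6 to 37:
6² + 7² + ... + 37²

Use ∑_{k=1}^{n} k² = n(n+1)(2n+1)/6, then subtract the first 5 terms.
∑_{k=1}^{37} k² = 37×38×75/6 = 17575
∑_{k=1}^{5} k² = 5×6×11/6 = 55
∑_{k=6}^{37} k² = 17575 - 55 = 17520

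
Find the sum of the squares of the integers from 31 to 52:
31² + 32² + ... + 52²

Use ∑_{k=1}^{n} k² = n(n+1)(2n+1)/6, then subtract the first 30 terms.
∑_{k=1}^{52} k² = 52×53×105/6 = 48230
∑_{k=1}^{30} k² = 30×31×61/6 = 9455
∑_{k=31}^{52} k² = 48230 - 9455 = 38775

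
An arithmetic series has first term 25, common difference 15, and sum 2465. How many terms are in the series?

Using S = n/2 × [2a + (n-1)d]
2465 = n/2 × [2(25) + (n-1)(15)]
2465 = n/2 × [50 + 15n - 15]
4930 = n × [35 + 15n]
15n² + (35)n - 4930 = 0
Discriminant: Δ = (35)² - 4(15)(-4930) = 1225 + 295800 = 297025
√Δ = 545
n = [-(35) + √Δ] / (2·15) = (-35 + 545) / 30 = 510 / 30 = 17
(The negative root is discarded since n must be a positive integer.)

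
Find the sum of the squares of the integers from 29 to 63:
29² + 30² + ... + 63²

Use ∑_{k=1}^{n} k² = n(n+1)(2n+1)/6, then subtract the first 28 terms.
∑_{k=1}^{63} k² = 63×64×127/6 = 85344
∑_{k=1}^{28} k² = 28×29×57/6 = 7714
∑_{k=29}^{63} k² = 85344 - 7714 = 77630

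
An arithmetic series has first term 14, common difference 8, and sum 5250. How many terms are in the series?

Using S = n/2 × [2a + (n-1)d]
5250 = n/2 × [2(14) + (n-1)(8)]
5250 = n/2 × [28 + 8n - 8]
10500 = n × [20 + 8n]
8n² + (20)n - 10500 = 0
Discriminant: Δ = (20)² - 4(8)(-10500) = 400 + 336000 = 336400
√Δ = 580
n = [-(20) + √Δ] / (2·8) = (-20 + 580) / 16 = 560 / 16 = 35
(The negative root is discarded since n must be a positive integer.)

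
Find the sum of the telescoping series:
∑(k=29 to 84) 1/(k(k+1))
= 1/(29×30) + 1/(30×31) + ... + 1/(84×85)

Partial fractions: 1/(k(k+1)) = 1/k - 1/(k+1)
The series telescopes:
= (1/29 - 1/30) + (1/30 - 1/31) + ... + (1/84 - 1/85)
= 1/29 - 1/85
= 56/2465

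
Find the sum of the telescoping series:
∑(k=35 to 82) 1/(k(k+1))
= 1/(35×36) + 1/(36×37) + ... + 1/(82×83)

Partial fractions: 1/(k(k+1)) = 1/k - 1/(k+1)
The series telescopes:
= (1/35 - 1/36) + (1/36 - 1/37) + ... + (1/82 - 1/83)
= 1/35 - 1/83
= 48/2905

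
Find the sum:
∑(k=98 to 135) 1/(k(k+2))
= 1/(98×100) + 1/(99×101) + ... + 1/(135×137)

Partial fractions: 1/(k(k+2)) = (1/2)[1/k - 1/(k+2)]
Telescoping leaves the first two and last two terms:
= (1/2)[1/98 + 1/99 - 1/136 - 1/137]
= 510929/180767664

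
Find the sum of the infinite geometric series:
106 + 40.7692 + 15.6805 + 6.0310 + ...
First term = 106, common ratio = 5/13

For |r| < 1, S = a / (1 - r)
S = 106 / (1 - (5/13))
S = 106 / (8/13)
S = 689/4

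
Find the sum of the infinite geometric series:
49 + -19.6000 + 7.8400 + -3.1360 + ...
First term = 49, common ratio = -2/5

For |r| < 1, S = a / (1 - r)
S = 49 / (1 - (-2/5))
S = 49 / (7/5)
S = 35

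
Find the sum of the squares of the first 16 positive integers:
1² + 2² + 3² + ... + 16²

Formula: ∑k² = n(n+1)(2n+1)/6
= 16×17×33/6
= 8976/6
= 1496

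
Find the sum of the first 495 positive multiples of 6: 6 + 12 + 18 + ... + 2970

Factor out 6: = 6(1 + 2 + ... + 495) = 6 × n(n+1)/2
= 6 × 495×496/2
= 6 × 122760
= 736560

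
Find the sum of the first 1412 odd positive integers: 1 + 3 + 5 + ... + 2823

Sum of first n odd numbers = n²
= 1412²
= 1993744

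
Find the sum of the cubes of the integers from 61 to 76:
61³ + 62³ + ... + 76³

Use ∑_{k=1}^{n} k³ = [n(n+1)/2]², then subtract the first 60 terms.
∑_{k=1}^{76} k³ = [76×77/2]² = 2926² = 8561476
∑_{k=1}^{60} k³ = [60×61/2]² = 1830² = 3348900
∑_{k=61}^{76} k³ = 8561476 - 3348900 = 5212576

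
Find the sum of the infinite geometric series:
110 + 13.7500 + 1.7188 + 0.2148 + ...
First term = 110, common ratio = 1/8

For |r| < 1, S = a / (1 - r)
S = 110 / (1 - (1/8))
S = 110 / (7/8)
S = 880/7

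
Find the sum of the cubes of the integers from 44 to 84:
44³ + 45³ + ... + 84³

Use ∑_{k=1}^{n} k³ = [n(n+1)/2]², then subtract the first 43 terms.
∑_{k=1}^{84} k³ = [84×85/2]² = 3570² = 12744900
∑_{k=1}^{43} k³ = [43×44/2]² = 946² = 894916
∑_{k=44}^{84} k³ = 12744900 - 894916 = 11849984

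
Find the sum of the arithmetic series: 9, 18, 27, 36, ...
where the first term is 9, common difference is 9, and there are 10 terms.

Sₙ = n/2 × (first + last)
Last term = a + (n-1)d = 9 + (10-1)×9 = 90
S_10 = 10/2 × (9 + 90)
S_10 = 10/2 × 99 = 495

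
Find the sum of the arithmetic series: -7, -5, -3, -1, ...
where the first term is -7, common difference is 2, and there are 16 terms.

Sₙ = n/2 × (first + last)
Last term = a + (n-1)d = -7 + (16-1)×2 = 23
S_16 = 16/2 × (-7 + 23)
S_16 = 16/2 × 16 = 128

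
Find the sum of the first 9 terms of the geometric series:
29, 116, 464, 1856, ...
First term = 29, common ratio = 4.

Sₙ = a(1 - rⁿ) / (1 - r)
S_9 = 29(1 - 4^9) / (1 - 4)
S_9 = 29(1 - 262144) / (-3)
S_9 = 2534049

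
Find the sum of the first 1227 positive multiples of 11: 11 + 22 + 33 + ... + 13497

Factor out 11: = 11(1 + 2 + ... + 1227) = 11 × n(n+1)/2
= 11 × 1227×1228/2
= 11 × 753378
= 8287158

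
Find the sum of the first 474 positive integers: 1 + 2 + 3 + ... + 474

Formula: ∑k = n(n+1)/2
= 474×475/2
= 225150/2
= 112575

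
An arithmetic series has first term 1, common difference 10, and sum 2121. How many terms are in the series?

Using S = n/2 × [2a + (n-1)d]
2121 = n/2 × [2(1) + (n-1)(10)]
2121 = n/2 × [2 + 10n - 10]
4242 = n × [-8 + 10n]
10n² + (-8)n - 4242 = 0
Discriminant: Δ = (-8)² - 4(10)(-4242) = 64 + 169680 = 169744
√Δ = 412
n = [-(-8) + √Δ] / (2·10) = (8 + 412) / 20 = 420 / 20 = 21
(The negative root is discarded since n must be a positive integer.)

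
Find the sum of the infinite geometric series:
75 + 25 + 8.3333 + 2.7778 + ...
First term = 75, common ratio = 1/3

For |r| < 1, S = a / (1 - r)
S = 75 / (1 - (1/3))
S = 75 / (2/3)
S = 225/2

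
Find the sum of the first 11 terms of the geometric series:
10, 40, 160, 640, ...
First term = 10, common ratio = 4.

Sₙ = a(1 - rⁿ) / (1 - r)
S_11 = 10(1 - 4^11) / (1 - 4)
S_11 = 10(1 - 4194304) / (-3)
S_11 = 13981010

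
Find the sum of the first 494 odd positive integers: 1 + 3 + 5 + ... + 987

Sum of first n odd numbers = n²
= 494²
= 244036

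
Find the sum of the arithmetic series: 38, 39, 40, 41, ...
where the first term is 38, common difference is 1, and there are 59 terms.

Sₙ = n/2 × (first + last)
Last term = a + (n-1)d = 38 + (59-1)×1 = 96
S_59 = 59/2 × (38 + 96)
S_59 = 59/2 × 134 = 3953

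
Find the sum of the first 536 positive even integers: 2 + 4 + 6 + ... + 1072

Sum of first n even numbers = n(n+1)
= 536×537
= 287832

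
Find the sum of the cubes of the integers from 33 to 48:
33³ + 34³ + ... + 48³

Use ∑_{k=1}^{n} k³ = [n(n+1)/2]², then subtract the first 32 terms.
∑_{k=1}^{48} k³ = [48×49/2]² = 1176² = 1382976
∑_{k=1}^{32} k³ = [32×33/2]² = 528² = 278784
∑_{k=33}^{48} k³ = 1382976 - 278784 = 1104192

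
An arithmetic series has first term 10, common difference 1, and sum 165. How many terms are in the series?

Using S = n/2 × [2a + (n-1)d]
165 = n/2 × [2(10) + (n-1)(1)]
165 = n/2 × [20 + 1n - 1]
330 = n × [19 + 1n]
1n² + (19)n - 330 = 0
Discriminant: Δ = (19)² - 4(1)(-330) = 361 + 1320 = 1681
√Δ = 41
n = [-(19) + √Δ] / (2·1) = (-19 + 41) / 2 = 22 / 2 = 11
(The negative root is discarded since n must be a positive integer.)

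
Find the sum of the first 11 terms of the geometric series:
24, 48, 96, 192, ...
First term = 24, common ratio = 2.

Sₙ = a(1 - rⁿ) / (1 - r)
S_11 = 24(1 - 2^11) / (1 - 2)
S_11 = 24(1 - 2048) / (-1)
S_11 = 49128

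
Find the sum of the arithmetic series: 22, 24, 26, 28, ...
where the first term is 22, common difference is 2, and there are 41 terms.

Sₙ = n/2 × (first + last)
Last term = a + (n-1)d = 22 + (41-1)×2 = 102
S_41 = 41/2 × (22 + 102)
S_41 = 41/2 × 124 = 2542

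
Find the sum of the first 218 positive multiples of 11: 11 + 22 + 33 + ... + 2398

Factor out 11: = 11(1 + 2 + ... + 218) = 11 × n(n+1)/2
= 11 × 218×219/2
= 11 × 23871
= 262581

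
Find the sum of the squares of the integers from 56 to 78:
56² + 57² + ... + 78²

Use ∑_{k=1}^{n} k² = n(n+1)(2n+1)/6, then subtract the first 55 terms.
∑_{k=1}^{78} k² = 78×79×157/6 = 161239
∑_{k=1}^{55} k² = 55×56×111/6 = 56980
∑_{k=56}^{78} k² = 161239 - 56980 = 104259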